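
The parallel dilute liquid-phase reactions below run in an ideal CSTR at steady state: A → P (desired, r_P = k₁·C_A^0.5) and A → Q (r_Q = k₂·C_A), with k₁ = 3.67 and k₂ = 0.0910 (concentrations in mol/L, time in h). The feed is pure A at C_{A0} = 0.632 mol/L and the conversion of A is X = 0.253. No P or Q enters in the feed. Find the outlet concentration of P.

Exit C_A = C_{A0}(1−X) = 0.632×0.747 = 0.4721 mol/L.
Rates in a CSTR are evaluated at the outlet concentration: r_P = 3.67×0.4721^0.5 = 2.522, r_Q = 0.0910×0.4721 = 0.04296.
Fraction of consumed A going to P: r_P/(r_P+r_Q) = 0.9832.
C_P = 0.9832·C_{A0}·X = 0.9832×0.632×0.253 = 0.157 mol/L.

0.157 mol/L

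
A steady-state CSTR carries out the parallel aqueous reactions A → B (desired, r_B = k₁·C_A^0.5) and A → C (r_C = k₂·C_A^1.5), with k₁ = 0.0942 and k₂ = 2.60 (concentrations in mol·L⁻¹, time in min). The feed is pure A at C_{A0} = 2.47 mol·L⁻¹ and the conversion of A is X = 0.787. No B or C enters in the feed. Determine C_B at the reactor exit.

0.125 mol·L⁻¹

Exit C_A = C_{A0}(1−X) = 2.47×0.213 = 0.5261 mol·L⁻¹.
In a CSTR the entire volume is at exit conditions, so r_B = 0.0942×0.5261^0.5 = 0.06833 and r_C = 2.60×0.5261^1.5 = 0.9922.
Fraction of consumed A going to B: r_B/(r_B+r_C) = 0.06443.
C_B = 0.06443·C_{A0}·X = 0.06443×2.47×0.787 = 0.125 mol·L⁻¹.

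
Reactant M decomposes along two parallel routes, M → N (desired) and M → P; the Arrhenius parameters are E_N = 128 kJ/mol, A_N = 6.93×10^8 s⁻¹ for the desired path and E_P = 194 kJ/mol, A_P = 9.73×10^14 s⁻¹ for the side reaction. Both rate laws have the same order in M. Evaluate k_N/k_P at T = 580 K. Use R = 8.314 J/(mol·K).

With equal orders, S_{N/P} = k_N/k_P = (A_N/A_P)·exp[(E_P−E_N)/(RT)].
(E_P−E_N)/(RT) = (194−128)×10³/(8.314×580) = 66000/4822 = 13.69.
k_N/k_P = (6.93×10^8/9.73×10^14)·exp(13.69) = 7.122×10^-7 × 8.793×10^5 = 0.626.

0.626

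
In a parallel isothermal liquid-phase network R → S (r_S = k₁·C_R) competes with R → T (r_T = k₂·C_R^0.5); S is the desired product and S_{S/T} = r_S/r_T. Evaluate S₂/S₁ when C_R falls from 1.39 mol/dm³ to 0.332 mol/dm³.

S_{S/T} = (k₁/k₂)·C_R^0.5, so S₂/S₁ = (C_{R,2}/C_{R,1})^0.5.
= (0.332/1.39)^0.5 = (0.2388)^0.5 = 0.489.

0.489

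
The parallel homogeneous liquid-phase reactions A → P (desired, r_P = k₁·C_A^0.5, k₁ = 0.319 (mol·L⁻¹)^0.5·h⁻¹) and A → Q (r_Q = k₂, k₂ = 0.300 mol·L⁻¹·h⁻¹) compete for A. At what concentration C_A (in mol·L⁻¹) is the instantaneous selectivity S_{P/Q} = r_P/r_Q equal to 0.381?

S_{P/Q} = (k₁/k₂)·C_A^0.5 ⇒ C_A = (S·k₂/k₁)^(2).
= (0.381×0.300/0.319)^(2) = (0.3583)^(2) = 0.128 mol·L⁻¹.

0.128 mol·L⁻¹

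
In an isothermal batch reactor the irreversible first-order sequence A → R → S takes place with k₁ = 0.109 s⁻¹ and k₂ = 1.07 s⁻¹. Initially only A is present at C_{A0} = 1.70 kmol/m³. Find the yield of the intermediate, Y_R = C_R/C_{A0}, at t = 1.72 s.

0.0760

For first-order series with pure A initially, C_R(t) = k₁C_{A0}/(k₂−k₁)·(e^(−k₁t) − e^(−k₂t)).
e^(−k₁t) = e^(−0.109×1.72) = e^(−0.1875) = 0.8290; e^(−k₂t) = e^(−1.840) = 0.1588.
C_R = 0.109×1.70/(1.07−0.109) × (0.8290−0.1588) = 0.1928×0.6703 = 0.1292 kmol/m³.
Y_R = C_R/C_{A0} = 0.1292/1.70 = 0.0760.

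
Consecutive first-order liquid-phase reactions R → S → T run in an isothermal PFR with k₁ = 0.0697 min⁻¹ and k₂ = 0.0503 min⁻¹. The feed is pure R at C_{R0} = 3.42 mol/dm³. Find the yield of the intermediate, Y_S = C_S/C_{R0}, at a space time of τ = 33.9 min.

The intermediate concentration in a first-order A→B→C sequence is C_S = k₁C_{R0}(e^(−k₁τ) − e^(−k₂τ))/(k₂−k₁).
e^(−k₁τ) = e^(−0.0697×33.9) = e^(−2.363) = 0.09415; e^(−k₂τ) = e^(−1.705) = 0.1817.
C_S = 0.0697×3.42/(0.0503−0.0697) × (0.09415−0.1817) = (-12.29)×(-0.08759) = 1.076 mol/dm³.
Y_S = C_S/C_{R0} = 1.076/3.42 = 0.315.

0.315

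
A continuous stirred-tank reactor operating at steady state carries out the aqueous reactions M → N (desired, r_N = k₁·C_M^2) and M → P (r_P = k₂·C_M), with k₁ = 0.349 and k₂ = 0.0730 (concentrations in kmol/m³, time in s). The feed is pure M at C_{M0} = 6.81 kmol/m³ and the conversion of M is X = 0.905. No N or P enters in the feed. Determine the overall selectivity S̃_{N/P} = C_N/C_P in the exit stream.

Exit C_M = C_{M0}(1−X) = 6.81×0.0950 = 0.6469 kmol/m³.
In a CSTR the entire volume is at exit conditions, so r_N = 0.349×0.6469^2 = 0.1461 and r_P = 0.0730×0.6469 = 0.04723.
Overall selectivity = C_N/C_P = r_Nτ/(r_Pτ) = r_N/r_P = 3.09.

3.09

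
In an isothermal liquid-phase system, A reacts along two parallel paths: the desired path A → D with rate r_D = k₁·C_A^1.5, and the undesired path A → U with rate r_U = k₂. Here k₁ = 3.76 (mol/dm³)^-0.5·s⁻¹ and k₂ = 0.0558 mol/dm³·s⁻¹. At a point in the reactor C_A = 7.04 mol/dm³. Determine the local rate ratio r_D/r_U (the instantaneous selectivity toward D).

1259

S_{D/U} = r_D/r_U = (k₁·C_A^1.5)/(k₂) = (k₁/k₂)·C_A^1.5.
= (3.76×7.040^1.5) / (0.0558) = 70.23/0.05580 = 1259.
Since the desired path is higher order in A, keeping C_A high (PFR or concentrated feed) favours D.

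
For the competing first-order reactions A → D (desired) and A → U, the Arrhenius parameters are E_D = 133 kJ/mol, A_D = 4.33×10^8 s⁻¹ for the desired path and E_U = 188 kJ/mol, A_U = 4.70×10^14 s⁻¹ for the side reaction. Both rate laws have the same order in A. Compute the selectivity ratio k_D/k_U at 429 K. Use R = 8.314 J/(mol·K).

Since both paths have the same order in A, the concentration cancels and S_{D/U} = k_D/k_U = (A_D/A_U)·exp[(E_U−E_D)/(RT)].
(E_U−E_D)/(RT) = (188−133)×10³/(8.314×429) = 55000/3567 = 15.42.
k_D/k_U = (4.33×10^8/4.70×10^14)·exp(15.42) = 9.213×10^-7 × 4.977×10^6 = 4.59.

4.59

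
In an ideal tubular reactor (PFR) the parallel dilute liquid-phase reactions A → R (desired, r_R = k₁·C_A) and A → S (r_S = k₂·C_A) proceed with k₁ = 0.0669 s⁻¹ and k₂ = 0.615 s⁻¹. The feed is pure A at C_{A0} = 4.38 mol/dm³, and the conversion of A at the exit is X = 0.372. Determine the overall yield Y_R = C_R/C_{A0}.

C_A = C_{A0}(1−X) = 2.751 mol/dm³.
Both paths are first order in A, so the instantaneous fraction to R is constant: dC_R/d(−C_A) = k₁/(k₁+k₂) = 0.09811.
C_R = 0.09811·(C_{A0}−C_A) = 0.09811×1.629 = 0.160 mol/dm³.
Y_R = C_R/C_{A0} = 0.1599/4.38 = 0.0365.

0.0365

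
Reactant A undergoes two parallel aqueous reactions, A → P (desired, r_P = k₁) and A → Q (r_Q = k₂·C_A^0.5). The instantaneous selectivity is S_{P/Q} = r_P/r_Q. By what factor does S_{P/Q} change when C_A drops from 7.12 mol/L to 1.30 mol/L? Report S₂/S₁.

2.34

S_{P/Q} = (k₁/k₂)·C_A^-0.5, so S₂/S₁ = (C_{A,2}/C_{A,1})^-0.5.
= (1.30/7.12)^(-0.5) = (0.1826)^(-0.5) = 2.34.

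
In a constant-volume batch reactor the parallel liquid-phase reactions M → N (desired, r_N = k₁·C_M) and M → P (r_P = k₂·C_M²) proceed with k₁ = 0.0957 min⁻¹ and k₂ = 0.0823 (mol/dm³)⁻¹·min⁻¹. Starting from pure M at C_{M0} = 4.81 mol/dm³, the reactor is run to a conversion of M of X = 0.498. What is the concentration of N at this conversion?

0.596 mol/dm³

C_M = C_{M0}(1−X) = 2.415 mol/dm³.
Along a PFR/batch, dC_N/dC_M = −r_N/(r_N+r_P) = −k₁/(k₁+k₂·C_M).
Integrating from C_{M0} to C_M: C_N = (0.0957/0.0823)·ln[(0.0957+0.0823·4.81)/(0.0957+0.0823·2.41)] = 1.163·ln(0.4916/0.2944) = 0.5960 mol/dm³.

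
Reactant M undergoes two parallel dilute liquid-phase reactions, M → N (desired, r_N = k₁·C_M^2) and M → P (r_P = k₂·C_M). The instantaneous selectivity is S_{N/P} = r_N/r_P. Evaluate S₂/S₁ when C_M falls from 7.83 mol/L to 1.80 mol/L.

0.230

S_{N/P} = (k₁/k₂)·C_M, so S₂/S₁ = (C_{M,2}/C_{M,1}).
= 1.80/7.83 = 0.230.
Selectivity toward N falls as C_M falls — high-concentration operation is favoured.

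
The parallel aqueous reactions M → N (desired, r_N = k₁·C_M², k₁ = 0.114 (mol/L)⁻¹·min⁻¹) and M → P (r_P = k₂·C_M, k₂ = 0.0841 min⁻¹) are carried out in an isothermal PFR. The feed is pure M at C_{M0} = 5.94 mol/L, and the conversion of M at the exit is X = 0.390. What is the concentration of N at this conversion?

2.00 mol/L

C_M = C_{M0}(1−X) = 3.623 mol/L.
Along a PFR/batch, dC_P/dC_M = −r_P/(r_N+r_P) = −k₂/(k₂+k₁·C_M).
Integrating from C_{M0} to C_M: C_P = (0.0841/0.114)·ln[(0.0841+0.114·5.94)/(0.0841+0.114·3.62)] = 0.7377·ln(0.7613/0.4972) = 0.3143 mol/L.
Then C_N = (C_{M0}−C_M) − C_P = 2.317 − 0.3143 = 2.002 mol/L.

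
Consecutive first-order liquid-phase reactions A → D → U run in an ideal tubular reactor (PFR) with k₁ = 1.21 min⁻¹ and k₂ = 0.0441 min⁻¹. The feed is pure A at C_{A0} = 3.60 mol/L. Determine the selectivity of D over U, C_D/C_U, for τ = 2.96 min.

9.77

For first-order series with pure A initially, C_D(τ) = k₁C_{A0}/(k₂−k₁)·(e^(−k₁τ) − e^(−k₂τ)).
e^(−k₁τ) = e^(−1.21×2.96) = e^(−3.582) = 0.02783; e^(−k₂τ) = e^(−0.1305) = 0.8776.
C_D = 1.21×3.60/(0.0441−1.21) × (0.02783−0.8776) = (-3.736)×(-0.8498) = 3.175 mol/L.
C_A = C_{A0}e^(−k₁τ) = 0.1002 mol/L, so C_U = C_{A0}−C_A−C_D = 0.3248 mol/L; C_D/C_U = 9.77.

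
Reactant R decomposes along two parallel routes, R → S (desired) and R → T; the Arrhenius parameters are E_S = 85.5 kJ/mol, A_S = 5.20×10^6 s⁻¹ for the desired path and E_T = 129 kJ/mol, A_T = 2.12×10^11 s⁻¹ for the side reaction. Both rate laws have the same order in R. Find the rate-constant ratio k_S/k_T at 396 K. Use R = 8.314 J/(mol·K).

13.4

k_S/k_T = (A_S/A_T)·exp[−(E_S−E_T)/(RT)] = (A_S/A_T)·exp[(E_T−E_S)/(RT)].
(E_T−E_S)/(RT) = (129−85.5)×10³/(8.314×396) = 43500/3292 = 13.21.
k_S/k_T = (5.20×10^6/2.12×10^11)·exp(13.21) = 2.453×10^-5 × 5.471×10^5 = 13.4.
Since E_S < E_T, lowering the temperature improves selectivity toward S.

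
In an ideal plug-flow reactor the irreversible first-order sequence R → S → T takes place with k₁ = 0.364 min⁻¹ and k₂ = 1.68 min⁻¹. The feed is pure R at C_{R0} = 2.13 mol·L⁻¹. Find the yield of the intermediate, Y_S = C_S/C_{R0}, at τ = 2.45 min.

0.109

Solving the coupled first-order balances gives C_S(τ) = [k₁/(k₂−k₁)]·C_{R0}·(e^(−k₁τ) − e^(−k₂τ)).
e^(−k₁τ) = e^(−0.364×2.45) = e^(−0.8918) = 0.4099; e^(−k₂τ) = e^(−4.116) = 0.01631.
C_S = 0.364×2.13/(1.68−0.364) × (0.4099−0.01631) = 0.5891×0.3936 = 0.2319 mol·L⁻¹.
Y_S = C_S/C_{R0} = 0.2319/2.13 = 0.109.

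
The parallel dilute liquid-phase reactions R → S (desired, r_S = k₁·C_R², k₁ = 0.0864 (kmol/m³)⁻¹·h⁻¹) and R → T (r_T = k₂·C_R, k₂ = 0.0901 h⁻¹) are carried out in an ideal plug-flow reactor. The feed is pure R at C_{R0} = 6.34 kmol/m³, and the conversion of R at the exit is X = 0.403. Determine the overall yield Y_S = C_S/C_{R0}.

0.333

C_R = C_{R0}(1−X) = 3.785 kmol/m³.
Along a PFR/batch, dC_T/dC_R = −r_T/(r_S+r_T) = −k₂/(k₂+k₁·C_R).
Integrating from C_{R0} to C_R: C_T = (0.0901/0.0864)·ln[(0.0901+0.0864·6.34)/(0.0901+0.0864·3.78)] = 1.043·ln(0.6379/0.4171) = 0.4430 kmol/m³.
Then C_S = (C_{R0}−C_R) − C_T = 2.555 − 0.4430 = 2.112 kmol/m³.
Y_S = C_S/C_{R0} = 2.112/6.34 = 0.333.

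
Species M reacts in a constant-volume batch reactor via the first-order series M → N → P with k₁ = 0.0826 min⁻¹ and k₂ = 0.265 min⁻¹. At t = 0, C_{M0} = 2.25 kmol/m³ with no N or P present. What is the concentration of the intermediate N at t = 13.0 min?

Solving the coupled first-order balances gives C_N(t) = [k₁/(k₂−k₁)]·C_{M0}·(e^(−k₁t) − e^(−k₂t)).
e^(−k₁t) = e^(−0.0826×13.0) = e^(−1.074) = 0.3417; e^(−k₂t) = e^(−3.445) = 0.03190.
C_N = 0.0826×2.25/(0.265−0.0826) × (0.3417−0.03190) = 1.019×0.3098 = 0.3157 kmol/m³.

0.316 kmol/m³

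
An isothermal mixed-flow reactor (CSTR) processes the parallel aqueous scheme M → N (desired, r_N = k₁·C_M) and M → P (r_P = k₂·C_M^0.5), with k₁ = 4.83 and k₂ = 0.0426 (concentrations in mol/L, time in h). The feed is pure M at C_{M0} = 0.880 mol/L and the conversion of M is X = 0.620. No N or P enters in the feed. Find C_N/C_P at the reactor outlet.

65.6

Exit C_M = C_{M0}(1−X) = 0.880×0.380 = 0.3344 mol/L.
Rates in a CSTR are evaluated at the outlet concentration: r_N = 4.83×0.3344 = 1.615, r_P = 0.0426×0.3344^0.5 = 0.02463.
Overall selectivity = C_N/C_P = r_Nτ/(r_Pτ) = r_N/r_P = 65.6.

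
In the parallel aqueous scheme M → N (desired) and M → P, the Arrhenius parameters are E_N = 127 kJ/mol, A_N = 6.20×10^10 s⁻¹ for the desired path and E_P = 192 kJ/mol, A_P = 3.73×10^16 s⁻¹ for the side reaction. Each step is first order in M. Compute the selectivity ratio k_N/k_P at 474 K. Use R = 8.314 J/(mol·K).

Since both paths have the same order in M, the concentration cancels and S_{N/P} = k_N/k_P = (A_N/A_P)·exp[(E_P−E_N)/(RT)].
(E_P−E_N)/(RT) = (192−127)×10³/(8.314×474) = 65000/3941 = 16.49.
k_N/k_P = (6.20×10^10/3.73×10^16)·exp(16.49) = 1.662×10^-6 × 1.456×10^7 = 24.2.
Since E_N < E_P, lowering the temperature improves selectivity toward N.

24.2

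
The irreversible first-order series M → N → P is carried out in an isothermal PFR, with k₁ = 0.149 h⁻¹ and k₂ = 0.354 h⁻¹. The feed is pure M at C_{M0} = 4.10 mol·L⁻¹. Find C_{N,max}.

Evaluating C_N at τ_opt = ln(k₂/k₁)/(k₂−k₁) gives C_{N,max}/C_{M0} = (k₁/k₂)^[k₂/(k₂−k₁)].
= (0.149/0.354)^(0.354/(0.354−0.149)) = (0.4209)^(1.727) = 0.2244.
C_{N,max} = 0.2244×4.10 = 0.920 mol·L⁻¹.

0.920 mol·L⁻¹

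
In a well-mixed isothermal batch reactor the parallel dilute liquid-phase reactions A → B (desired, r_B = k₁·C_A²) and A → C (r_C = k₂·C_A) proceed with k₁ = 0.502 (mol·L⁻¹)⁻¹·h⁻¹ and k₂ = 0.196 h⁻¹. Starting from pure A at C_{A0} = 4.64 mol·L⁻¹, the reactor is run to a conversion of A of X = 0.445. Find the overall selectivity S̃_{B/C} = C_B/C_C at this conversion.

C_A = C_{A0}(1−X) = 2.575 mol·L⁻¹.
Along a PFR/batch, dC_C/dC_A = −r_C/(r_B+r_C) = −k₂/(k₂+k₁·C_A).
Integrating from C_{A0} to C_A: C_C = (0.196/0.502)·ln[(0.196+0.502·4.64)/(0.196+0.502·2.58)] = 0.3904·ln(2.525/1.489) = 0.2063 mol·L⁻¹.
Then C_B = (C_{A0}−C_A) − C_C = 2.065 − 0.2063 = 1.858 mol·L⁻¹.
S̃_{B/C} = C_B/C_C = 1.858/0.2063 = 9.01.

9.01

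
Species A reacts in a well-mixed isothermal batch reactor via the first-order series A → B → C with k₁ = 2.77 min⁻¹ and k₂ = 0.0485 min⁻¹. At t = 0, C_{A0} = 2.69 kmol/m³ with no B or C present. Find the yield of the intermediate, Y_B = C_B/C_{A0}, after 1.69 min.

Solving the coupled first-order balances gives C_B(t) = [k₁/(k₂−k₁)]·C_{A0}·(e^(−k₁t) − e^(−k₂t)).
e^(−k₁t) = e^(−2.77×1.69) = e^(−4.681) = 0.009267; e^(−k₂t) = e^(−0.08196) = 0.9213.
C_B = 2.77×2.69/(0.0485−2.77) × (0.009267−0.9213) = (-2.738)×(-0.9120) = 2.497 kmol/m³.
Y_B = C_B/C_{A0} = 2.497/2.69 = 0.928.

0.928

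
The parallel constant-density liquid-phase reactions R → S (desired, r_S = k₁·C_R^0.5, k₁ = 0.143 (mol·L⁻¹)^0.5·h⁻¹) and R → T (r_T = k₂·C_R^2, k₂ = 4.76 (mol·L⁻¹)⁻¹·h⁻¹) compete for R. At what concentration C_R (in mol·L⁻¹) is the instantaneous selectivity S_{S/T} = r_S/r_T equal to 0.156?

S_{S/T} = (k₁/k₂)·C_R^-1.5 ⇒ C_R = (S·k₂/k₁)^(1/(-1.5)).
= (0.156×4.76/0.143)^(-0.6667) = (5.193)^(-0.6667) = 0.333 mol·L⁻¹.

0.333 mol·L⁻¹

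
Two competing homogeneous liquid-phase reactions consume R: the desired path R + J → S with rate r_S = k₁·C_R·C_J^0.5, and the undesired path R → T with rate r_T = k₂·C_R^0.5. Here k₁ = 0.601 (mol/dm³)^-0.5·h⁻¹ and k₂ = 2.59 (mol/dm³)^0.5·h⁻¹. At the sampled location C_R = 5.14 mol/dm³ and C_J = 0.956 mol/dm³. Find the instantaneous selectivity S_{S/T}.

S_{S/T} = r_S/r_T = (k₁·C_R·C_J^0.5)/(k₂·C_R^0.5) = (k₁/k₂)·C_R^0.5·C_J^0.5.
= (0.601×5.140×0.9560^0.5) / (2.59×5.140^0.5) = 3.020/5.872 = 0.514.

0.514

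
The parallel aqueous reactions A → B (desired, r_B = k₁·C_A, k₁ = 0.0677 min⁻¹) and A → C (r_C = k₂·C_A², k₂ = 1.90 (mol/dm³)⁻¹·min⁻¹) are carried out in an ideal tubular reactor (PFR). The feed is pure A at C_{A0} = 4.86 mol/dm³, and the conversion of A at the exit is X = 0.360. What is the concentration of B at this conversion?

C_A = C_{A0}(1−X) = 3.110 mol/dm³.
Along a PFR/batch, dC_B/dC_A = −r_B/(r_B+r_C) = −k₁/(k₁+k₂·C_A).
Integrating from C_{A0} to C_A: C_B = (0.0677/1.90)·ln[(0.0677+1.90·4.86)/(0.0677+1.90·3.11)] = 0.03563·ln(9.302/5.977) = 0.01576 mol/dm³.

0.0158 mol/dm³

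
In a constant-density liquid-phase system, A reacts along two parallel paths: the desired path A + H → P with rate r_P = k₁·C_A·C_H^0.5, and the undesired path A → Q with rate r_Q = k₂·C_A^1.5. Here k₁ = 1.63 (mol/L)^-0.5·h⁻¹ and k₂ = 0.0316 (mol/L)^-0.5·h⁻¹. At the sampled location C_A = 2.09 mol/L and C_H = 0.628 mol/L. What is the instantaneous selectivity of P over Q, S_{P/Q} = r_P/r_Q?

S_{P/Q} = r_P/r_Q = (k₁·C_A·C_H^0.5)/(k₂·C_A^1.5) = (k₁/k₂)·C_A^-0.5·C_H^0.5.
= (1.63×2.090×0.6280^0.5) / (0.0316×2.090^1.5) = 2.700/0.09548 = 28.3.

28.3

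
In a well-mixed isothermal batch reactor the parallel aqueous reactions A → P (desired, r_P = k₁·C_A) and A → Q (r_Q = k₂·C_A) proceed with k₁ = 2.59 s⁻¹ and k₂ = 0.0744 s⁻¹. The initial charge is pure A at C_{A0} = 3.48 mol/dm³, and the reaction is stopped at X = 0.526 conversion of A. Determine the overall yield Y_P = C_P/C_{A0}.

0.511

C_A = C_{A0}(1−X) = 1.650 mol/dm³.
Both paths are first order in A, so the instantaneous fraction to P is constant: dC_P/d(−C_A) = k₁/(k₁+k₂) = 0.9721.
C_P = 0.9721·(C_{A0}−C_A) = 0.9721×1.830 = 1.78 mol/dm³.
Y_P = C_P/C_{A0} = 1.779/3.48 = 0.511.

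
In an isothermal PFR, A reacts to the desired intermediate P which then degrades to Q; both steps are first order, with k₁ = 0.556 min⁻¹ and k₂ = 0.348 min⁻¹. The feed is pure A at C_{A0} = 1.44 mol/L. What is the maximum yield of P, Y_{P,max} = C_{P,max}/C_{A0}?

0.457

At the optimum, C_{P,max}/C_{A0} = (k₁/k₂)^[k₂/(k₂−k₁)].
= (0.556/0.348)^(0.348/(0.348−0.556)) = (1.598)^(-1.673) = 0.4566.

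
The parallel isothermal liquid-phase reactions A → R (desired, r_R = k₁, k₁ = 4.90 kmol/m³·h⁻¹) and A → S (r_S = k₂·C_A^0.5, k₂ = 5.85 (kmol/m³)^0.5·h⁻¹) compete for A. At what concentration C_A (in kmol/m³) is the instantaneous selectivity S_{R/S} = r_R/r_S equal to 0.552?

S_{R/S} = (k₁/k₂)·C_A^-0.5 ⇒ C_A = (S·k₂/k₁)^(-2).
= (0.552×5.85/4.90)^(-2) = (0.6590)^(-2) = 2.30 kmol/m³.

2.30 kmol/m³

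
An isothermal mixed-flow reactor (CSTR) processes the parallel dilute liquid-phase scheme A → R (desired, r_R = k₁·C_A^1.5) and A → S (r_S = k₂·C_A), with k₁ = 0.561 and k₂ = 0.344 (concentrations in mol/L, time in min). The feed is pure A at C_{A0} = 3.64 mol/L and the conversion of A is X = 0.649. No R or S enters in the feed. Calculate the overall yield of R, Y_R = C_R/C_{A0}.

Exit C_A = C_{A0}(1−X) = 3.64×0.351 = 1.278 mol/L.
A CSTR operates uniformly at the exit composition, giving r_R = 0.8102 and r_S = 0.4395 (each k·C_A^n at C_A = 1.278).
Fraction of consumed A going to R: r_R/(r_R+r_S) = 0.6483.
C_R = 0.6483·C_{A0}·X = 0.6483×3.64×0.649 = 1.53 mol/L; Y_R = C_R/C_{A0} = 0.421.

0.421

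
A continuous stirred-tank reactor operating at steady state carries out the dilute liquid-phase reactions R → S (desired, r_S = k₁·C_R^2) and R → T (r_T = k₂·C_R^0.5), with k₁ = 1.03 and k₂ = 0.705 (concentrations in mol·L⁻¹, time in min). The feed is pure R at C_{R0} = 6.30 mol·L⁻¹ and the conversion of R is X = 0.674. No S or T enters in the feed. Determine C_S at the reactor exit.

Exit C_R = C_{R0}(1−X) = 6.30×0.326 = 2.054 mol·L⁻¹.
In a CSTR the entire volume is at exit conditions, so r_S = 1.03×2.054^2 = 4.345 and r_T = 0.705×2.054^0.5 = 1.010.
Fraction of consumed R going to S: r_S/(r_S+r_T) = 0.8113.
C_S = 0.8113·C_{R0}·X = 0.8113×6.30×0.674 = 3.45 mol·L⁻¹.

3.45 mol·L⁻¹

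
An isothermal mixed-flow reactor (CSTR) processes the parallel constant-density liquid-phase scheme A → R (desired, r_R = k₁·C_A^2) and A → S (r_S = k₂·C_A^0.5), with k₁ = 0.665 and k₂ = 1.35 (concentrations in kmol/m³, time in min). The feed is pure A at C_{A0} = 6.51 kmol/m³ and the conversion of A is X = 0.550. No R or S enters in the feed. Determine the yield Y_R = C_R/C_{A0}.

Exit C_A = C_{A0}(1−X) = 6.51×0.450 = 2.929 kmol/m³.
In a CSTR the entire volume is at exit conditions, so r_R = 0.665×2.929^2 = 5.707 and r_S = 1.35×2.929^0.5 = 2.311.
Fraction of consumed A going to R: r_R/(r_R+r_S) = 0.7118.
C_R = 0.7118·C_{A0}·X = 0.7118×6.51×0.550 = 2.55 kmol/m³; Y_R = C_R/C_{A0} = 0.391.

0.391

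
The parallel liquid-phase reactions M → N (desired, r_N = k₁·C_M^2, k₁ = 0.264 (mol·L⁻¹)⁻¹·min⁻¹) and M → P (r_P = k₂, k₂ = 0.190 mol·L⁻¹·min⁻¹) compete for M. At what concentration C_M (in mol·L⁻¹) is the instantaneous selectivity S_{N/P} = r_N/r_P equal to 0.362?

0.510 mol·L⁻¹

S_{N/P} = (k₁/k₂)·C_M^2 ⇒ C_M = (S·k₂/k₁)^(0.5).
= (0.362×0.190/0.264)^(0.5) = (0.2605)^(0.5) = 0.510 mol·L⁻¹.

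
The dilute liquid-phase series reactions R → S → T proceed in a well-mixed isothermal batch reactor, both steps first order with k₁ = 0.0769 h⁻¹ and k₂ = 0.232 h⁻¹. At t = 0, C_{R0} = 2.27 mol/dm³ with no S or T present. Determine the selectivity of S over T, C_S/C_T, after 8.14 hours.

0.691

For first-order series with pure R initially, C_S(t) = k₁C_{R0}/(k₂−k₁)·(e^(−k₁t) − e^(−k₂t)).
e^(−k₁t) = e^(−0.0769×8.14) = e^(−0.6260) = 0.5347; e^(−k₂t) = e^(−1.888) = 0.1513.
C_S = 0.0769×2.27/(0.232−0.0769) × (0.5347−0.1513) = 1.125×0.3834 = 0.4316 mol/dm³.
C_R = C_{R0}e^(−k₁t) = 1.214 mol/dm³, so C_T = C_{R0}−C_R−C_S = 0.6246 mol/dm³; C_S/C_T = 0.691.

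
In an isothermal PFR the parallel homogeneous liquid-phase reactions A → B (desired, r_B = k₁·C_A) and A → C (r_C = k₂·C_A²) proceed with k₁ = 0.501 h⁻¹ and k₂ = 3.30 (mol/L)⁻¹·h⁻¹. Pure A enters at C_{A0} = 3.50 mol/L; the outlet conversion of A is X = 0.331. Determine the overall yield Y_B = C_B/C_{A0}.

C_A = C_{A0}(1−X) = 2.341 mol/L.
Along a PFR/batch, dC_B/dC_A = −r_B/(r_B+r_C) = −k₁/(k₁+k₂·C_A).
Integrating from C_{A0} to C_A: C_B = (0.501/3.30)·ln[(0.501+3.30·3.50)/(0.501+3.30·2.34)] = 0.1518·ln(12.05/8.228) = 0.05794 mol/L.
Y_B = C_B/C_{A0} = 0.05794/3.50 = 0.0166.

0.0166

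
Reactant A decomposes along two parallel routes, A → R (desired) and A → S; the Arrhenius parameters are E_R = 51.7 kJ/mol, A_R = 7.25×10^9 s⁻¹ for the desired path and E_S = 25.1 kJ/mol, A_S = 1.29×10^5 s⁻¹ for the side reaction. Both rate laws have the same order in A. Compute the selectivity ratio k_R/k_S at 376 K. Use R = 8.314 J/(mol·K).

11.3

With equal orders, S_{R/S} = k_R/k_S = (A_R/A_S)·exp[(E_S−E_R)/(RT)].
(E_S−E_R)/(RT) = (25.1−51.7)×10³/(8.314×376) = -26600/3126 = -8.509.
k_R/k_S = (7.25×10^9/1.29×10^5)·exp(-8.509) = 56202 × 2.016×10^-4 = 11.3.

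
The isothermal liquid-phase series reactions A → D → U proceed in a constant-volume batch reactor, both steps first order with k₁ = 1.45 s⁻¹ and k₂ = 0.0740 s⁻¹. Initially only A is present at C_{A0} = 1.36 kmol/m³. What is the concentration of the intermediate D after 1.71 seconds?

1.14 kmol/m³

Solving the coupled first-order balances gives C_D(t) = [k₁/(k₂−k₁)]·C_{A0}·(e^(−k₁t) − e^(−k₂t)).
e^(−k₁t) = e^(−1.45×1.71) = e^(−2.479) = 0.08379; e^(−k₂t) = e^(−0.1265) = 0.8811.
C_D = 1.45×1.36/(0.0740−1.45) × (0.08379−0.8811) = (-1.433)×(-0.7974) = 1.143 kmol/m³.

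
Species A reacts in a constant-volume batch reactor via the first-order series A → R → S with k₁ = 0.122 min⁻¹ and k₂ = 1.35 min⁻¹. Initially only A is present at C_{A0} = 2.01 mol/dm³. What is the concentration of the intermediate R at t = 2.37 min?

Solving the coupled first-order balances gives C_R(t) = [k₁/(k₂−k₁)]·C_{A0}·(e^(−k₁t) − e^(−k₂t)).
e^(−k₁t) = e^(−0.122×2.37) = e^(−0.2891) = 0.7489; e^(−k₂t) = e^(−3.200) = 0.04078.
C_R = 0.122×2.01/(1.35−0.122) × (0.7489−0.04078) = 0.1997×0.7081 = 0.1414 mol/dm³.

0.141 mol/dm³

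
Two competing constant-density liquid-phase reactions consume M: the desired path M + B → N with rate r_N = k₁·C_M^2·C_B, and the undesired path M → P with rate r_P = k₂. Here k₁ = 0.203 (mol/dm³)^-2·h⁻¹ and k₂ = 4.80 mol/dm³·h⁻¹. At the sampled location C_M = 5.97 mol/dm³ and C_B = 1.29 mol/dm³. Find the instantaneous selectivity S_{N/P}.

S_{N/P} = r_N/r_P = (k₁·C_M^2·C_B)/(k₂) = (k₁/k₂)·C_M^2·C_B.
= (0.203×5.970^2×1.290) / (4.80) = 9.333/4.800 = 1.94.

1.94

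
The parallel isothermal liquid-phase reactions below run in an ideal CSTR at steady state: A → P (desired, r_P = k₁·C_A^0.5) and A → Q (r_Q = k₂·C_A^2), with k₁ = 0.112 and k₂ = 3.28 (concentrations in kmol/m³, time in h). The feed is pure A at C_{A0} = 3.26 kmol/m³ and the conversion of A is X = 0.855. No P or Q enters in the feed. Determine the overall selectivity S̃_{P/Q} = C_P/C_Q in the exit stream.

Exit C_A = C_{A0}(1−X) = 3.26×0.145 = 0.4727 kmol/m³.
A CSTR operates uniformly at the exit composition, giving r_P = 0.07700 and r_Q = 0.7329 (each k·C_A^n at C_A = 0.4727).
Overall selectivity = C_P/C_Q = r_Pτ/(r_Qτ) = r_P/r_Q = 0.105.

0.105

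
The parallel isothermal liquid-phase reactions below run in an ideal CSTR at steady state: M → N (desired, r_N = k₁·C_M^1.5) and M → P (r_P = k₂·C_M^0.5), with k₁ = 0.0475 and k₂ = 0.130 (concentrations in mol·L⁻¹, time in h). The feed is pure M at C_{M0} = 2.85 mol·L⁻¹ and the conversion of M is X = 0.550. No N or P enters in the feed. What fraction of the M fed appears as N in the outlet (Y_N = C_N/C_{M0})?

0.175

Exit C_M = C_{M0}(1−X) = 2.85×0.450 = 1.282 mol·L⁻¹.
In a CSTR the entire volume is at exit conditions, so r_N = 0.0475×1.282^1.5 = 0.06899 and r_P = 0.130×1.282^0.5 = 0.1472.
Fraction of consumed M going to N: r_N/(r_N+r_P) = 0.3191.
C_N = 0.3191·C_{M0}·X = 0.3191×2.85×0.550 = 0.500 mol·L⁻¹; Y_N = C_N/C_{M0} = 0.175.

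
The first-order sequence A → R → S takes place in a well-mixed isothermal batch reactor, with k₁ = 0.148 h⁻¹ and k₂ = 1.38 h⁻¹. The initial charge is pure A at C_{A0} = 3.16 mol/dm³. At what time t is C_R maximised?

For first-order series the maximum of C_R occurs at t_opt = ln(k₂/k₁)/(k₂−k₁).
= ln(1.38/0.148)/(1.38−0.148) = ln(9.324)/1.232 = 2.233/1.232 = 1.81 h.

1.81 h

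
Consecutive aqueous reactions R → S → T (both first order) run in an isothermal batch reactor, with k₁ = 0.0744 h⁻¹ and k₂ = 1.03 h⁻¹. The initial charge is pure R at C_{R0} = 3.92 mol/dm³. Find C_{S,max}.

0.231 mol/dm³

Evaluating C_S at t_opt = ln(k₂/k₁)/(k₂−k₁) gives C_{S,max}/C_{R0} = (k₁/k₂)^[k₂/(k₂−k₁)].
= (0.0744/1.03)^(1.03/(1.03−0.0744)) = (0.07223)^(1.078) = 0.05887.
C_{S,max} = 0.05887×3.92 = 0.231 mol/dm³.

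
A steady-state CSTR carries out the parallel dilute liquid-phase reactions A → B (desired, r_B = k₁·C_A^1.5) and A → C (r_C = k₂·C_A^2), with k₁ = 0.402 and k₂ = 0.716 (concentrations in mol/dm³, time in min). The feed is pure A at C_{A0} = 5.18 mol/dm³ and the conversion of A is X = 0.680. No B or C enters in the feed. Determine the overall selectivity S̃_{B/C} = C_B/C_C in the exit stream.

0.436

Exit C_A = C_{A0}(1−X) = 5.18×0.320 = 1.658 mol/dm³.
A CSTR operates uniformly at the exit composition, giving r_B = 0.8579 and r_C = 1.967 (each k·C_A^n at C_A = 1.658).
Overall selectivity = C_B/C_C = r_Bτ/(r_Cτ) = r_B/r_C = 0.436.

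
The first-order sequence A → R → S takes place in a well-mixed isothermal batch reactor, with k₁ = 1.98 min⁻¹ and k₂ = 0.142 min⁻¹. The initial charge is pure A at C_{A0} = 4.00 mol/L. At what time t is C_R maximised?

1.43 min

Setting dC_R/dt = 0 gives t_opt = ln(k₂/k₁)/(k₂−k₁).
= ln(0.142/1.98)/(0.142−1.98) = ln(0.07172)/-1.838 = -2.635/-1.838 = 1.43 min.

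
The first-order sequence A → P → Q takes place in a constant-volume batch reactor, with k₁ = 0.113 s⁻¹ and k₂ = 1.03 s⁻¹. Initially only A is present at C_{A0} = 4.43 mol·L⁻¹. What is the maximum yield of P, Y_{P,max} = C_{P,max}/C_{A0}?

At the optimum, C_{P,max}/C_{A0} = (k₁/k₂)^[k₂/(k₂−k₁)].
= (0.113/1.03)^(1.03/(1.03−0.113)) = (0.1097)^(1.123) = 0.08355.

0.0836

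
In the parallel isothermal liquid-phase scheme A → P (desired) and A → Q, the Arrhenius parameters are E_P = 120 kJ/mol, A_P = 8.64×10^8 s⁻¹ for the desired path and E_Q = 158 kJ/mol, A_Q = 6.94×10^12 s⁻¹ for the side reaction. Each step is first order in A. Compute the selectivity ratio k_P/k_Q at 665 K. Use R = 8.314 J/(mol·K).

k_P/k_Q = (A_P/A_Q)·exp[−(E_P−E_Q)/(RT)] = (A_P/A_Q)·exp[(E_Q−E_P)/(RT)].
(E_Q−E_P)/(RT) = (158−120)×10³/(8.314×665) = 38000/5529 = 6.873.
k_P/k_Q = (8.64×10^8/6.94×10^12)·exp(6.873) = 1.245×10^-4 × 965.9 = 0.120.
Since E_P < E_Q, lowering the temperature improves selectivity toward P.

0.120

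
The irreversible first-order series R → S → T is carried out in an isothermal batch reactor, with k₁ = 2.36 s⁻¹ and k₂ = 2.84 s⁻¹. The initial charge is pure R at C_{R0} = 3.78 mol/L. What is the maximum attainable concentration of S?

1.26 mol/L

Evaluating C_S at t_opt = ln(k₂/k₁)/(k₂−k₁) gives C_{S,max}/C_{R0} = (k₁/k₂)^[k₂/(k₂−k₁)].
= (2.36/2.84)^(2.84/(2.84−2.36)) = (0.8310)^(5.917) = 0.3344.
C_{S,max} = 0.3344×3.78 = 1.26 mol/L.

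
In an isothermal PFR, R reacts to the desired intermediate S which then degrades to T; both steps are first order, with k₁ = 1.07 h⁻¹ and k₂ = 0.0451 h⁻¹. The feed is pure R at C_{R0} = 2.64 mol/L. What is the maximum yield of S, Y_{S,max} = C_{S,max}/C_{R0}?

0.870

At the optimum, C_{S,max}/C_{R0} = (k₁/k₂)^[k₂/(k₂−k₁)].
= (1.07/0.0451)^(0.0451/(0.0451−1.07)) = (23.73)^(-0.04400) = 0.8699.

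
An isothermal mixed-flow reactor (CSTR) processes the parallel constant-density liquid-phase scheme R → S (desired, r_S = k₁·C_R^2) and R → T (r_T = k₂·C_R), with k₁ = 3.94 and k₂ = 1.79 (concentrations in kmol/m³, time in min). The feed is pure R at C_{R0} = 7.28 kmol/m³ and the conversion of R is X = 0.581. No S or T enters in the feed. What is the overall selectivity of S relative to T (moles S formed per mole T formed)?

6.71

Exit C_R = C_{R0}(1−X) = 7.28×0.419 = 3.050 kmol/m³.
In a CSTR the entire volume is at exit conditions, so r_S = 3.94×3.050^2 = 36.66 and r_T = 1.79×3.050 = 5.460.
Overall selectivity = C_S/C_T = r_Sτ/(r_Tτ) = r_S/r_T = 6.71.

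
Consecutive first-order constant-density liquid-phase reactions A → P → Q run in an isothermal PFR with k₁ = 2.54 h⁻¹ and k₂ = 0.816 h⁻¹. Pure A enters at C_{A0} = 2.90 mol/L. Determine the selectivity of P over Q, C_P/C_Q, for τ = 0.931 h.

1.55

The intermediate concentration in a first-order A→B→C sequence is C_P = k₁C_{A0}(e^(−k₁τ) − e^(−k₂τ))/(k₂−k₁).
e^(−k₁τ) = e^(−2.54×0.931) = e^(−2.365) = 0.09397; e^(−k₂τ) = e^(−0.7597) = 0.4678.
C_P = 2.54×2.90/(0.816−2.54) × (0.09397−0.4678) = (-4.273)×(-0.3738) = 1.597 mol/L.
C_A = C_{A0}e^(−k₁τ) = 0.2725 mol/L, so C_Q = C_{A0}−C_A−C_P = 1.030 mol/L; C_P/C_Q = 1.55.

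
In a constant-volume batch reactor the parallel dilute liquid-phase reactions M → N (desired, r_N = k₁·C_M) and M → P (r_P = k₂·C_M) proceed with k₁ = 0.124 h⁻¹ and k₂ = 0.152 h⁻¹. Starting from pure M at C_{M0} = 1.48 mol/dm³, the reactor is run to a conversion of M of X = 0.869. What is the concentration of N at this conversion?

C_M = C_{M0}(1−X) = 0.1939 mol/dm³.
Both paths are first order in M, so the instantaneous fraction to N is constant: dC_N/d(−C_M) = k₁/(k₁+k₂) = 0.4493.
C_N = 0.4493·(C_{M0}−C_M) = 0.4493×1.286 = 0.578 mol/dm³.

0.578 mol/dm³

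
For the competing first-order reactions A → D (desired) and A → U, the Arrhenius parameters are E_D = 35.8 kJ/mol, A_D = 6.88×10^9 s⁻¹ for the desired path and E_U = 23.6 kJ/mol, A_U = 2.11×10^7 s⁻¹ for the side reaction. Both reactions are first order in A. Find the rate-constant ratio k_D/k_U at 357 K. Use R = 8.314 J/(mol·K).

Since both paths have the same order in A, the concentration cancels and S_{D/U} = k_D/k_U = (A_D/A_U)·exp[(E_U−E_D)/(RT)].
(E_U−E_D)/(RT) = (23.6−35.8)×10³/(8.314×357) = -12200/2968 = -4.110.
k_D/k_U = (6.88×10^9/2.11×10^7)·exp(-4.110) = 326.1 × 0.01640 = 5.35.

5.35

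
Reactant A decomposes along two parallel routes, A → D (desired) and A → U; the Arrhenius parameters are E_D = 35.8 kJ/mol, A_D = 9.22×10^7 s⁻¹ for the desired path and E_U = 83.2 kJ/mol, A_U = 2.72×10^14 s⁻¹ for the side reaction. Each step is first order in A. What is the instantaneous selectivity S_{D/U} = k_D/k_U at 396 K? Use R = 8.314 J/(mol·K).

Since both paths have the same order in A, the concentration cancels and S_{D/U} = k_D/k_U = (A_D/A_U)·exp[(E_U−E_D)/(RT)].
(E_U−E_D)/(RT) = (83.2−35.8)×10³/(8.314×396) = 47400/3292 = 14.40.
k_D/k_U = (9.22×10^7/2.72×10^14)·exp(14.40) = 3.390×10^-7 × 1.789×10^6 = 0.606.

0.606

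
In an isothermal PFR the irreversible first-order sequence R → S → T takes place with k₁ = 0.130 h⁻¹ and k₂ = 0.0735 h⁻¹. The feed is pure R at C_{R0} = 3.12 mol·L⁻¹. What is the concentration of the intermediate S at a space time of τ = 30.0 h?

The intermediate concentration in a first-order A→B→C sequence is C_S = k₁C_{R0}(e^(−k₁τ) − e^(−k₂τ))/(k₂−k₁).
e^(−k₁τ) = e^(−0.130×30.0) = e^(−3.900) = 0.02024; e^(−k₂τ) = e^(−2.205) = 0.1103.
C_S = 0.130×3.12/(0.0735−0.130) × (0.02024−0.1103) = (-7.179)×(-0.09001) = 0.6462 mol·L⁻¹.

0.646 mol·L⁻¹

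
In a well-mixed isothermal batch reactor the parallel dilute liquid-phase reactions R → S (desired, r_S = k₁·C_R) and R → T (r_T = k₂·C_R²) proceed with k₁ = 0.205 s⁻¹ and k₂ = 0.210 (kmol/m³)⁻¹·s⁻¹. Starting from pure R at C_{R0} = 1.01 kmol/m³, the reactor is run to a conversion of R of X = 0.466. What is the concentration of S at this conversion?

C_R = C_{R0}(1−X) = 0.5393 kmol/m³.
Along a PFR/batch, dC_S/dC_R = −r_S/(r_S+r_T) = −k₁/(k₁+k₂·C_R).
Integrating from C_{R0} to C_R: C_S = (0.205/0.210)·ln[(0.205+0.210·1.01)/(0.205+0.210·0.539)] = 0.9762·ln(0.4171/0.3183) = 0.2640 kmol/m³.

0.264 kmol/m³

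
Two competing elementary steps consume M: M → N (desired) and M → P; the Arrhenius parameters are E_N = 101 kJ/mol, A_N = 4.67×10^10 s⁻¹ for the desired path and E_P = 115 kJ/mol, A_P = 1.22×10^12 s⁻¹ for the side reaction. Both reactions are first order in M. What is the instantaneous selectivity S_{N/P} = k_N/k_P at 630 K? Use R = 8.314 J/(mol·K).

0.554

With equal orders, S_{N/P} = k_N/k_P = (A_N/A_P)·exp[(E_P−E_N)/(RT)].
(E_P−E_N)/(RT) = (115−101)×10³/(8.314×630) = 14000/5238 = 2.673.
k_N/k_P = (4.67×10^10/1.22×10^12)·exp(2.673) = 0.03828 × 14.48 = 0.554.
Since E_N < E_P, lowering the temperature improves selectivity toward N.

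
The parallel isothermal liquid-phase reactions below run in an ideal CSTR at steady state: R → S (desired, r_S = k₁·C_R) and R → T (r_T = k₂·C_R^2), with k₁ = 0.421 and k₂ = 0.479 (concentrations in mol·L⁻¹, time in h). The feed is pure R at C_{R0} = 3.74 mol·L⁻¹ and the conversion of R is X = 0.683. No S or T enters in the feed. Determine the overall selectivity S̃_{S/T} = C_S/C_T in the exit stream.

Exit C_R = C_{R0}(1−X) = 3.74×0.317 = 1.186 mol·L⁻¹.
Rates in a CSTR are evaluated at the outlet concentration: r_S = 0.421×1.186 = 0.4991, r_T = 0.479×1.186^2 = 0.6733.
Overall selectivity = C_S/C_T = r_Sτ/(r_Tτ) = r_S/r_T = 0.741.

0.741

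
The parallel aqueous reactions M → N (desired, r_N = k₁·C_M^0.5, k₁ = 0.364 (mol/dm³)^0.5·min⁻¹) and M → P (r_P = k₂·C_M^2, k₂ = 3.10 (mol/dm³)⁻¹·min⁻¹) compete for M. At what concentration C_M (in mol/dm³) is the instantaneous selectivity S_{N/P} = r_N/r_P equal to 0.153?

S_{N/P} = (k₁/k₂)·C_M^-1.5 ⇒ C_M = (S·k₂/k₁)^(1/(-1.5)).
= (0.153×3.10/0.364)^(-0.6667) = (1.303)^(-0.6667) = 0.838 mol/dm³.

0.838 mol/dm³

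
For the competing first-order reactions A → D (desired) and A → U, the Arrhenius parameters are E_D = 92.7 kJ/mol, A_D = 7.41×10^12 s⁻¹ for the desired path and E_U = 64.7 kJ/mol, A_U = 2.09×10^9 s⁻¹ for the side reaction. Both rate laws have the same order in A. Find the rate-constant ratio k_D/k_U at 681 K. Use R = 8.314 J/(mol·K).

25.2

k_D/k_U = (A_D/A_U)·exp[−(E_D−E_U)/(RT)] = (A_D/A_U)·exp[(E_U−E_D)/(RT)].
(E_U−E_D)/(RT) = (64.7−92.7)×10³/(8.314×681) = -28000/5662 = -4.945.
k_D/k_U = (7.41×10^12/2.09×10^9)·exp(-4.945) = 3545 × 0.007116 = 25.2.
Since E_D > E_U, raising the temperature improves selectivity toward D.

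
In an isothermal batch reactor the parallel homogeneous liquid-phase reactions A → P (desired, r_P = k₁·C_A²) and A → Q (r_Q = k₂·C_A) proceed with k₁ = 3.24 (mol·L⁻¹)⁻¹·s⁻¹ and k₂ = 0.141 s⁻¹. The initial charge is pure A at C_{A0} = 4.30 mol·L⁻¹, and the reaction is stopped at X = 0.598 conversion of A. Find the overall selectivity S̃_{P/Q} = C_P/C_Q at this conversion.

64.9

C_A = C_{A0}(1−X) = 1.729 mol·L⁻¹.
Along a PFR/batch, dC_Q/dC_A = −r_Q/(r_P+r_Q) = −k₂/(k₂+k₁·C_A).
Integrating from C_{A0} to C_A: C_Q = (0.141/3.24)·ln[(0.141+3.24·4.30)/(0.141+3.24·1.73)] = 0.04352·ln(14.07/5.742) = 0.03901 mol·L⁻¹.
Then C_P = (C_{A0}−C_A) − C_Q = 2.571 − 0.03901 = 2.532 mol·L⁻¹.
S̃_{P/Q} = C_P/C_Q = 2.532/0.03901 = 64.9.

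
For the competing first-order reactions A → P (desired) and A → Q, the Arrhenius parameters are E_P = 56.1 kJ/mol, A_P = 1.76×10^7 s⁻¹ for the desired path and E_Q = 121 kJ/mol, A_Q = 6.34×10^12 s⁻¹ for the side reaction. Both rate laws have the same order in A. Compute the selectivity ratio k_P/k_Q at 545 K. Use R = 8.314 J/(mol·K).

4.61

With equal orders, S_{P/Q} = k_P/k_Q = (A_P/A_Q)·exp[(E_Q−E_P)/(RT)].
(E_Q−E_P)/(RT) = (121−56.1)×10³/(8.314×545) = 64900/4531 = 14.32.
k_P/k_Q = (1.76×10^7/6.34×10^12)·exp(14.32) = 2.776×10^-6 × 1.661×10^6 = 4.61.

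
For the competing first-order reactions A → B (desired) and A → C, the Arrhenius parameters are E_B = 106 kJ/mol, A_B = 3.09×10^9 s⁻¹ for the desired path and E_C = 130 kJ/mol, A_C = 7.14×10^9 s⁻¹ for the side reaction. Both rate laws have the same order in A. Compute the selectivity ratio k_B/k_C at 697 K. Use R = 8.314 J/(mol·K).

With equal orders, S_{B/C} = k_B/k_C = (A_B/A_C)·exp[(E_C−E_B)/(RT)].
(E_C−E_B)/(RT) = (130−106)×10³/(8.314×697) = 24000/5795 = 4.142.
k_B/k_C = (3.09×10^9/7.14×10^9)·exp(4.142) = 0.4328 × 62.90 = 27.2.

27.2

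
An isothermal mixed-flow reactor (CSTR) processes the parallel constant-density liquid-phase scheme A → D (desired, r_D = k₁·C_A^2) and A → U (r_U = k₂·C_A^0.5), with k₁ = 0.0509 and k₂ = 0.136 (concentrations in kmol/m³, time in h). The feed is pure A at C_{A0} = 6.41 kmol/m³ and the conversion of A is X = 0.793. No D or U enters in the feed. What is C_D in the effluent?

1.85 kmol/m³

Exit C_A = C_{A0}(1−X) = 6.41×0.207 = 1.327 kmol/m³.
In a CSTR the entire volume is at exit conditions, so r_D = 0.0509×1.327^2 = 0.08961 and r_U = 0.136×1.327^0.5 = 0.1567.
Fraction of consumed A going to D: r_D/(r_D+r_U) = 0.3639.
C_D = 0.3639·C_{A0}·X = 0.3639×6.41×0.793 = 1.85 kmol/m³.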